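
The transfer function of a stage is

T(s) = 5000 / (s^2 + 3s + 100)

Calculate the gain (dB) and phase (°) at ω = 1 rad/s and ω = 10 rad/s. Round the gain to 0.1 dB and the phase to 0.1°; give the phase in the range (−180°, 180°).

ω = 1: 34.1 dB, -1.7°; ω = 10: 44.4 dB, -90.0°

At s = jω = j1:
quadratic: (j1)² + 3·j1 + 100 = 99 + j3 → |·| ≈ 99.045, ∠ ≈ 1.74°
|T| = 5000 / 99.045 ≈ 50.482
Gain = 20 log₁₀(50.482) ≈ 34.06 dB
∠T = 0.00° − 1.74° = -1.74°

At s = jω = j10:
quadratic: (j10)² + 3·j10 + 100 = 0 + j30 → |·| ≈ 30, ∠ ≈ 90.00°
|T| = 5000 / 30 ≈ 166.67
Gain = 20 log₁₀(166.67) ≈ 44.44 dB
∠T = 0.00° − 90.00° = -90.00°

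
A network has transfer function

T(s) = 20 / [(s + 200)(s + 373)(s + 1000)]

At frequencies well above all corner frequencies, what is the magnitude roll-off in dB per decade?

Each pole contributes −20 dB/decade at high frequency; each zero contributes +20 dB/decade.
Net: 0 zero(s) − 3 pole(s) → -60 dB/decade.

-60 dB/decade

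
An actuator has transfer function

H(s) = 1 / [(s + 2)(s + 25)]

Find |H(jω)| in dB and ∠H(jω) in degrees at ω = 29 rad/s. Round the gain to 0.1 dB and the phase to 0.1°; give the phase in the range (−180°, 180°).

At s = jω = j29:
pole (s+2): 2 + j29 → |·| = √(2²+29²) = √845 ≈ 29.069, ∠ = arctan(29/2) ≈ 86.05°
pole (s+25): 25 + j29 → |·| = √(25²+29²) = √1466 ≈ 38.288, ∠ = arctan(29/25) ≈ 49.24°
|H| = 1 / 1113 ≈ 0.00089847
Gain = 20 log₁₀(0.00089847) ≈ -60.93 dB
∠H = 0.00° − 135.29° = -135.29°

-60.9 dB, -135.3°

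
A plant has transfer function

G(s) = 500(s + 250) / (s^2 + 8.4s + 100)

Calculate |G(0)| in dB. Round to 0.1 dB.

G(0) = 500·250 / 100 = 1250
20 log₁₀(1250) ≈ 61.94 dB

61.9 dB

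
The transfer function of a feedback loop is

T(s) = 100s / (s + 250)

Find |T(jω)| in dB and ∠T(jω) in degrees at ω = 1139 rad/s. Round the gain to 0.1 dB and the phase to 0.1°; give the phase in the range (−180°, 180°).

39.8 dB, 12.4°

At s = jω = j1139:
zero at origin: s = j1139 → |·| = 1139, ∠ = 90.00°
pole (s+250): 250 + j1139 → |·| = √(250²+1139²) = √1359821 ≈ 1166.1, ∠ = arctan(1139/250) ≈ 77.62°
|T| = 100 · 1139 / 1166.1 ≈ 97.676
Gain = 20 log₁₀(97.676) ≈ 39.80 dB
∠T = 90.00° − 77.62° = 12.38°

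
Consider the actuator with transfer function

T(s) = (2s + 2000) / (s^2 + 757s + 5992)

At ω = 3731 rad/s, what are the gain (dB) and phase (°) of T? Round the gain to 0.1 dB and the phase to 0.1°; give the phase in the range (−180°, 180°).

-65.3 dB, -93.5°

Substitute s = j3731:
Numerator: 2(j3731) + 2000 = 2000 + j7462
Denominator: (j3731)^2 + 757(j3731) + 5992 = -13914369 + j2824367
|N| = √(2000² + 7462²) ≈ 7725.4, ∠N ≈ 75.00°
|D| = √(13914369² + 2824367²) ≈ 1.4198e+07, ∠D ≈ 168.53°
|T| = 7725.4 / 1.4198e+07 ≈ 0.00054412
Gain = 20 log₁₀(0.00054412) ≈ -65.29 dB
∠T = 75.00° − 168.53° = -93.53°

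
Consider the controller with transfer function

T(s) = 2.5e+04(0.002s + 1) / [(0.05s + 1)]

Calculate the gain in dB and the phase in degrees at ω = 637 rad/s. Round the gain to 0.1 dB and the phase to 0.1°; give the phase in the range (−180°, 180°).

62.1 dB, -36.3°

At ω = 637 rad/s:
zero (1 + j637·0.002) = 1 + j1.274 → |·| ≈ 1.6196, ∠ ≈ 51.87°
pole (1 + j637·0.05) = 1 + j31.85 → |·| ≈ 31.866, ∠ ≈ 88.20°
|T| = 2.5e+04 · 1.6196 / (31.866) ≈ 1270.6
Gain = 20 log₁₀(1270.6) ≈ 62.08 dB
∠T = (51.87°) − (88.20°) = -36.33°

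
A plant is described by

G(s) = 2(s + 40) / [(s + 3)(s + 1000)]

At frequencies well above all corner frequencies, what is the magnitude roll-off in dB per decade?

-20 dB/decade

Each pole contributes −20 dB/decade at high frequency; each zero contributes +20 dB/decade.
Net: 1 zero(s) − 2 pole(s) → -20 dB/decade.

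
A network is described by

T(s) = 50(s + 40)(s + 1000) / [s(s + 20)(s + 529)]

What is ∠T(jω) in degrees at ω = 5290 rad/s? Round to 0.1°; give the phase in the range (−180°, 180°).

At s = jω = j5290:
zero (s+40): 40 + j5290 → |·| = √(40²+5290²) = √27985700 ≈ 5290.2, ∠ = arctan(5290/40) ≈ 89.57°
zero (s+1000): 1000 + j5290 → |·| = √(1000²+5290²) = √28984100 ≈ 5383.7, ∠ = arctan(5290/1000) ≈ 79.30°
pole (s+20): 20 + j5290 → |·| = √(20²+5290²) = √27984500 ≈ 5290, ∠ = arctan(5290/20) ≈ 89.78°
pole (s+529): 529 + j5290 → |·| = √(529²+5290²) = √28263941 ≈ 5316.4, ∠ = arctan(5290/529) ≈ 84.29°
pole at origin: |s| = 5290, ∠ = 90.00° (in denominator)
∠T = 168.87° − 264.07° = -95.20°

-95.2°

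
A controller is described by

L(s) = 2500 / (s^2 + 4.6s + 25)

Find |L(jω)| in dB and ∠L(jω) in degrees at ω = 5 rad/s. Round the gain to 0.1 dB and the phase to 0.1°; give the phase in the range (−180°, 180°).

At s = jω = j5:
quadratic: (j5)² + 4.6·j5 + 25 = 0 + j23 → |·| ≈ 23, ∠ ≈ 90.00°
|L| = 2500 / 23 ≈ 108.7
Gain = 20 log₁₀(108.7) ≈ 40.72 dB
∠L = 0.00° − 90.00° = -90.00°

40.7 dB, -90.0°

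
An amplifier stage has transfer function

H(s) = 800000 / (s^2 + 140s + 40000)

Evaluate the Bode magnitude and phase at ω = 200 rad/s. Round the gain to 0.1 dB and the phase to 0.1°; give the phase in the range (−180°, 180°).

29.1 dB, -90.0°

At s = jω = j200:
quadratic: (j200)² + 140·j200 + 40000 = 0 + j28000 → |·| ≈ 28000, ∠ ≈ 90.00°
|H| = 800000 / 28000 ≈ 28.571
Gain = 20 log₁₀(28.571) ≈ 29.12 dB
∠H = 0.00° − 90.00° = -90.00°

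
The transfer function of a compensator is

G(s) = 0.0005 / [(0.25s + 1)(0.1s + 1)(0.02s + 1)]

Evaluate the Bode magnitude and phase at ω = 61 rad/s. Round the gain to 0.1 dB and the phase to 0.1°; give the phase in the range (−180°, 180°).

-109.5 dB, 142.4°

At ω = 61 rad/s:
pole (1 + j61·0.25) = 1 + j15.25 → |·| ≈ 15.283, ∠ ≈ 86.25°
pole (1 + j61·0.1) = 1 + j6.1 → |·| ≈ 6.1814, ∠ ≈ 80.69°
pole (1 + j61·0.02) = 1 + j1.22 → |·| ≈ 1.5775, ∠ ≈ 50.66°
|G| = 0.0005 · 1 / (15.283 · 6.1814 · 1.5775) ≈ 3.3551e-06
Gain = 20 log₁₀(3.3551e-06) ≈ -109.49 dB
∠G = (0°) − (86.25° + 80.69° + 50.66°) = -217.60° ≡ 142.40° (principal value)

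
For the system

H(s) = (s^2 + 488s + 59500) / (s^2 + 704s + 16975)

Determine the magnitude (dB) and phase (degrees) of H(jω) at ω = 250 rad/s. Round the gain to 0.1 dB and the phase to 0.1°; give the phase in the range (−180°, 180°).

Substitute s = j250:
Numerator: (j250)^2 + 488(j250) + 59500 = -3000 + j122000
Denominator: (j250)^2 + 704(j250) + 16975 = -45525 + j176000
|N| = √(3000² + 122000²) ≈ 1.2204e+05, ∠N ≈ 91.41°
|D| = √(45525² + 176000²) ≈ 1.8179e+05, ∠D ≈ 104.50°
|H| = 1.2204e+05 / 1.8179e+05 ≈ 0.67132
Gain = 20 log₁₀(0.67132) ≈ -3.46 dB
∠H = 91.41° − 104.50° = -13.09°

-3.5 dB, -13.1°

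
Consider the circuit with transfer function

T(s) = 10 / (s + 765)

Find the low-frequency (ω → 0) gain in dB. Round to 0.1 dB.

T(0) = 10 / (765) ≈ 0.013072
20 log₁₀(0.013072) ≈ -37.67 dB

-37.7 dB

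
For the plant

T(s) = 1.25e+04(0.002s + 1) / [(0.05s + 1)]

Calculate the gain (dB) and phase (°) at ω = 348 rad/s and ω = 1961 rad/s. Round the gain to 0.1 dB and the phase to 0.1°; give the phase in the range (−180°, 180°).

At ω = 348 rad/s:
zero (1 + j348·0.002) = 1 + j0.696 → |·| ≈ 1.2184, ∠ ≈ 34.84°
pole (1 + j348·0.05) = 1 + j17.4 → |·| ≈ 17.429, ∠ ≈ 86.71°
|T| = 1.25e+04 · 1.2184 / (17.429) ≈ 873.83
Gain = 20 log₁₀(873.83) ≈ 58.83 dB
∠T = (34.84°) − (86.71°) = -51.87°

At ω = 1961 rad/s:
zero (1 + j1961·0.002) = 1 + j3.922 → |·| ≈ 4.0475, ∠ ≈ 75.70°
pole (1 + j1961·0.05) = 1 + j98.05 → |·| ≈ 98.055, ∠ ≈ 89.42°
|T| = 1.25e+04 · 4.0475 / (98.055) ≈ 515.97
Gain = 20 log₁₀(515.97) ≈ 54.25 dB
∠T = (75.70°) − (89.42°) = -13.72°

ω = 348: 58.8 dB, -51.9°; ω = 1961: 54.3 dB, -13.7°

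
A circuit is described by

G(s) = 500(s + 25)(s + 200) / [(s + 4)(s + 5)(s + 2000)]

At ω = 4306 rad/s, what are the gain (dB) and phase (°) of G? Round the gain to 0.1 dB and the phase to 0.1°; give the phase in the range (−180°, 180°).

-19.5 dB, -68.0°

At s = jω = j4306:
zero (s+25): 25 + j4306 → |·| = √(25²+4306²) = √18542261 ≈ 4306.1, ∠ = arctan(4306/25) ≈ 89.67°
zero (s+200): 200 + j4306 → |·| = √(200²+4306²) = √18581636 ≈ 4310.6, ∠ = arctan(4306/200) ≈ 87.34°
pole (s+4): 4 + j4306 → |·| = √(4²+4306²) = √18541652 ≈ 4306, ∠ = arctan(4306/4) ≈ 89.95°
pole (s+5): 5 + j4306 → |·| = √(5²+4306²) = √18541661 ≈ 4306, ∠ = arctan(4306/5) ≈ 89.93°
pole (s+2000): 2000 + j4306 → |·| = √(2000²+4306²) = √22541636 ≈ 4747.8, ∠ = arctan(4306/2000) ≈ 65.09°
|G| = 500 · 1.8562e+07 / 8.8032e+10 ≈ 0.10543
Gain = 20 log₁₀(0.10543) ≈ -19.54 dB
∠G = 177.01° − 244.97° = -67.96°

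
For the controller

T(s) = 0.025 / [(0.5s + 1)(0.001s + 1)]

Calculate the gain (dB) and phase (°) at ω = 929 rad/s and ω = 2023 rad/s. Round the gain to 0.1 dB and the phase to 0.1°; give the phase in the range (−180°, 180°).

ω = 929: -88.1 dB, -132.8°; ω = 2023: -99.2 dB, -153.6°

At ω = 929 rad/s:
pole (1 + j929·0.5) = 1 + j464.5 → |·| ≈ 464.5, ∠ ≈ 89.88°
pole (1 + j929·0.001) = 1 + j0.929 → |·| ≈ 1.3649, ∠ ≈ 42.89°
|T| = 0.025 · 1 / (464.5 · 1.3649) ≈ 3.9432e-05
Gain = 20 log₁₀(3.9432e-05) ≈ -88.08 dB
∠T = (0°) − (89.88° + 42.89°) = -132.77°

At ω = 2023 rad/s:
pole (1 + j2023·0.5) = 1 + j1011.5 → |·| ≈ 1011.5, ∠ ≈ 89.94°
pole (1 + j2023·0.001) = 1 + j2.023 → |·| ≈ 2.2567, ∠ ≈ 63.70°
|T| = 0.025 · 1 / (1011.5 · 2.2567) ≈ 1.0952e-05
Gain = 20 log₁₀(1.0952e-05) ≈ -99.21 dB
∠T = (0°) − (89.94° + 63.70°) = -153.64°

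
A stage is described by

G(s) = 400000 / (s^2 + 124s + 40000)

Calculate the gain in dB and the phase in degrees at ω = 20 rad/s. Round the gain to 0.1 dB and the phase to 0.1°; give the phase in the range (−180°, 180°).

20.1 dB, -3.6°

At s = jω = j20:
quadratic: (j20)² + 124·j20 + 40000 = 39600 + j2480 → |·| ≈ 39678, ∠ ≈ 3.58°
|G| = 400000 / 39678 ≈ 10.081
Gain = 20 log₁₀(10.081) ≈ 20.07 dB
∠G = 0.00° − 3.58° = -3.58°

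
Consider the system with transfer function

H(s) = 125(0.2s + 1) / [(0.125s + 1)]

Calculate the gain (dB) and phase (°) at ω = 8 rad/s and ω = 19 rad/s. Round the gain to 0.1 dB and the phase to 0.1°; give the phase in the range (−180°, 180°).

At ω = 8 rad/s:
zero (1 + j8·0.2) = 1 + j1.6 → |·| ≈ 1.8868, ∠ ≈ 57.99°
pole (1 + j8·0.125) = 1 + j1 → |·| ≈ 1.4142, ∠ ≈ 45.00°
|H| = 125 · 1.8868 / (1.4142) ≈ 166.77
Gain = 20 log₁₀(166.77) ≈ 44.44 dB
∠H = (57.99°) − (45.00°) = 12.99°

At ω = 19 rad/s:
zero (1 + j19·0.2) = 1 + j3.8 → |·| ≈ 3.9294, ∠ ≈ 75.26°
pole (1 + j19·0.125) = 1 + j2.375 → |·| ≈ 2.5769, ∠ ≈ 67.17°
|H| = 125 · 3.9294 / (2.5769) ≈ 190.61
Gain = 20 log₁₀(190.61) ≈ 45.60 dB
∠H = (75.26°) − (67.17°) = 8.09°

ω = 8: 44.4 dB, 13.0°; ω = 19: 45.6 dB, 8.1°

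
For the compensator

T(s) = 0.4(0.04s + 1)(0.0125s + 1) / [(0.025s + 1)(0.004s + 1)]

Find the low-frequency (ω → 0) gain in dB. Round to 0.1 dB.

-8.0 dB

T(0) = 0.4 · 1 / 1 = 0.4
20 log₁₀(0.4) ≈ -7.96 dB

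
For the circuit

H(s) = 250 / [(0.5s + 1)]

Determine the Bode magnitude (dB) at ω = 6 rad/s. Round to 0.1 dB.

At ω = 6 rad/s:
pole (1 + j6·0.5) = 1 + j3 → |·| ≈ 3.1623, ∠ ≈ 71.57°
|H| = 250 · 1 / (3.1623) ≈ 79.056
Gain = 20 log₁₀(79.056) ≈ 37.96 dB

38.0 dB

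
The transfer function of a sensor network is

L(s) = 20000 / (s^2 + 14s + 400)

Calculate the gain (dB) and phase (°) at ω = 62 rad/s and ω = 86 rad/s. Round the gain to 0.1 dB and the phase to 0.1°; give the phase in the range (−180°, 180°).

At s = jω = j62:
quadratic: (j62)² + 14·j62 + 400 = -3444 + j868 → |·| ≈ 3551.7, ∠ ≈ 165.85°
|L| = 20000 / 3551.7 ≈ 5.6311
Gain = 20 log₁₀(5.6311) ≈ 15.01 dB
∠L = 0.00° − 165.85° = -165.85°

At s = jω = j86:
quadratic: (j86)² + 14·j86 + 400 = -6996 + j1204 → |·| ≈ 7098.8, ∠ ≈ 170.24°
|L| = 20000 / 7098.8 ≈ 2.8174
Gain = 20 log₁₀(2.8174) ≈ 9.00 dB
∠L = 0.00° − 170.24° = -170.24°

ω = 62: 15.0 dB, -165.9°; ω = 86: 9.0 dB, -170.2°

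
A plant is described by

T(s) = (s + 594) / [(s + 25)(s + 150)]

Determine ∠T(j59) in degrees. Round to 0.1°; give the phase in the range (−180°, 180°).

At s = jω = j59:
zero (s+594): 594 + j59 → |·| = √(594²+59²) = √356317 ≈ 596.92, ∠ = arctan(59/594) ≈ 5.67°
pole (s+25): 25 + j59 → |·| = √(25²+59²) = √4106 ≈ 64.078, ∠ = arctan(59/25) ≈ 67.04°
pole (s+150): 150 + j59 → |·| = √(150²+59²) = √25981 ≈ 161.19, ∠ = arctan(59/150) ≈ 21.47°
∠T = 5.67° − 88.51° = -82.84°

-82.8°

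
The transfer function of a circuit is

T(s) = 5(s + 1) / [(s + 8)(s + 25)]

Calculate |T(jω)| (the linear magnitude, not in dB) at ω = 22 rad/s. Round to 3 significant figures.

0.141

At s = jω = j22:
zero (s+1): 1 + j22 → |·| = √(1²+22²) = √485 ≈ 22.023, ∠ = arctan(22/1) ≈ 87.40°
pole (s+8): 8 + j22 → |·| = √(8²+22²) = √548 ≈ 23.409, ∠ = arctan(22/8) ≈ 70.02°
pole (s+25): 25 + j22 → |·| = √(25²+22²) = √1109 ≈ 33.302, ∠ = arctan(22/25) ≈ 41.35°
|T| = 5 · 22.023 / 779.57 ≈ 0.14125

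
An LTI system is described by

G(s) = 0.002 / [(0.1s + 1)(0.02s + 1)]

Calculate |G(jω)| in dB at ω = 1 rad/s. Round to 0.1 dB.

At ω = 1 rad/s:
pole (1 + j1·0.1) = 1 + j0.1 → |·| ≈ 1.005, ∠ ≈ 5.71°
pole (1 + j1·0.02) = 1 + j0.02 → |·| ≈ 1.0002, ∠ ≈ 1.15°
|G| = 0.002 · 1 / (1.005 · 1.0002) ≈ 0.0019897
Gain = 20 log₁₀(0.0019897) ≈ -54.02 dB

-54.0 dB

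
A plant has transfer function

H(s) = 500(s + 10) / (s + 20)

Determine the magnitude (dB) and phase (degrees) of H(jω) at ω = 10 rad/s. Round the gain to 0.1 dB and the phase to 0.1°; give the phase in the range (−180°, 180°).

At s = jω = j10:
zero (s+10): 10 + j10 → |·| = √(10²+10²) = √200 ≈ 14.142, ∠ = arctan(10/10) ≈ 45.00°
pole (s+20): 20 + j10 → |·| = √(20²+10²) = √500 ≈ 22.361, ∠ = arctan(10/20) ≈ 26.57°
|H| = 500 · 14.142 / 22.361 ≈ 316.22
Gain = 20 log₁₀(316.22) ≈ 50.00 dB
∠H = 45.00° − 26.57° = 18.43°

50.0 dB, 18.4°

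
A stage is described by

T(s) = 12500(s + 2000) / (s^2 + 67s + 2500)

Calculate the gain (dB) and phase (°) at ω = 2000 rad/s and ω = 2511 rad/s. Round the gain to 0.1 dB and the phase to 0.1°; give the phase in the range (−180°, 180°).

At s = jω = j2000:
zero (s+2000): 2000 + j2000 → |·| = √(2000²+2000²) = √8000000 ≈ 2828.4, ∠ = arctan(2000/2000) ≈ 45.00°
quadratic: (j2000)² + 67·j2000 + 2500 = -3997500 + j134000 → |·| ≈ 3.9997e+06, ∠ ≈ 178.08°
|T| = 12500 · 2828.4 / 3.9997e+06 ≈ 8.8394
Gain = 20 log₁₀(8.8394) ≈ 18.93 dB
∠T = 45.00° − 178.08° = -133.08°

At s = jω = j2511:
zero (s+2000): 2000 + j2511 → |·| = √(2000²+2511²) = √10305121 ≈ 3210.2, ∠ = arctan(2511/2000) ≈ 51.46°
quadratic: (j2511)² + 67·j2511 + 2500 = -6302621 + j168237 → |·| ≈ 6.3049e+06, ∠ ≈ 178.47°
|T| = 12500 · 3210.2 / 6.3049e+06 ≈ 6.3645
Gain = 20 log₁₀(6.3645) ≈ 16.08 dB
∠T = 51.46° − 178.47° = -127.01°

ω = 2000: 18.9 dB, -133.1°; ω = 2511: 16.1 dB, -127.0°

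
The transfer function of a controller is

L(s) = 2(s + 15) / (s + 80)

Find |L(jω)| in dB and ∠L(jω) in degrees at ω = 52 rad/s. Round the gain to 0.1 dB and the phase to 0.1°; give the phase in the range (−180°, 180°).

At s = jω = j52:
zero (s+15): 15 + j52 → |·| = √(15²+52²) = √2929 ≈ 54.12, ∠ = arctan(52/15) ≈ 73.91°
pole (s+80): 80 + j52 → |·| = √(80²+52²) = √9104 ≈ 95.415, ∠ = arctan(52/80) ≈ 33.02°
|L| = 2 · 54.12 / 95.415 ≈ 1.1344
Gain = 20 log₁₀(1.1344) ≈ 1.10 dB
∠L = 73.91° − 33.02° = 40.89°

1.1 dB, 40.9°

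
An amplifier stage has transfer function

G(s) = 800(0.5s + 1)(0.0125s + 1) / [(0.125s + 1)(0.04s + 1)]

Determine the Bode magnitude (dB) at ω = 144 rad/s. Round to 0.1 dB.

At ω = 144 rad/s:
zero (1 + j144·0.5) = 1 + j72 → |·| ≈ 72.007, ∠ ≈ 89.20°
zero (1 + j144·0.0125) = 1 + j1.8 → |·| ≈ 2.0591, ∠ ≈ 60.95°
pole (1 + j144·0.125) = 1 + j18 → |·| ≈ 18.028, ∠ ≈ 86.82°
pole (1 + j144·0.04) = 1 + j5.76 → |·| ≈ 5.8462, ∠ ≈ 80.15°
|G| = 800 · 72.007 · 2.0591 / (18.028 · 5.8462) ≈ 1125.4
Gain = 20 log₁₀(1125.4) ≈ 61.03 dB

61.0 dB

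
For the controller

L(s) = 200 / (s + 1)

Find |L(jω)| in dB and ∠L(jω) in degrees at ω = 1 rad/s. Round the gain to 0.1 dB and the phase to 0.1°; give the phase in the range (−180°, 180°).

Substitute s = j1:
Numerator: 200 = 200 + j0
Denominator: (j1) + 1 = 1 + j1
|N| = √(200² + 0²) ≈ 200, ∠N ≈ 0.00°
|D| = √(1² + 1²) ≈ 1.4142, ∠D ≈ 45.00°
|L| = 200 / 1.4142 ≈ 141.42
Gain = 20 log₁₀(141.42) ≈ 43.01 dB
∠L = 0.00° − 45.00° = -45.00°

43.0 dB, -45.0°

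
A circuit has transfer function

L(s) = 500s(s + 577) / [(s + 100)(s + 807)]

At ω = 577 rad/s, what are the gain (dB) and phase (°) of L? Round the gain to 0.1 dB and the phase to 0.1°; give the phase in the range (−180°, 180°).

52.2 dB, 19.3°

At s = jω = j577:
zero (s+577): 577 + j577 → |·| = √(577²+577²) = √665858 ≈ 816, ∠ = arctan(577/577) ≈ 45.00°
zero at origin: s = j577 → |·| = 577, ∠ = 90.00°
pole (s+100): 100 + j577 → |·| = √(100²+577²) = √342929 ≈ 585.6, ∠ = arctan(577/100) ≈ 80.17°
pole (s+807): 807 + j577 → |·| = √(807²+577²) = √984178 ≈ 992.06, ∠ = arctan(577/807) ≈ 35.56°
|L| = 500 · 4.7083e+05 / 5.8095e+05 ≈ 405.22
Gain = 20 log₁₀(405.22) ≈ 52.15 dB
∠L = 135.00° − 115.73° = 19.27°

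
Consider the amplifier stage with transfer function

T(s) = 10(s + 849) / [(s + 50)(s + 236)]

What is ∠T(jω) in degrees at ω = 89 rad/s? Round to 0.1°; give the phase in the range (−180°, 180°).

At s = jω = j89:
zero (s+849): 849 + j89 → |·| = √(849²+89²) = √728722 ≈ 853.65, ∠ = arctan(89/849) ≈ 5.98°
pole (s+50): 50 + j89 → |·| = √(50²+89²) = √10421 ≈ 102.08, ∠ = arctan(89/50) ≈ 60.67°
pole (s+236): 236 + j89 → |·| = √(236²+89²) = √63617 ≈ 252.22, ∠ = arctan(89/236) ≈ 20.66°
∠T = 5.98° − 81.33° = -75.35°

-75.4°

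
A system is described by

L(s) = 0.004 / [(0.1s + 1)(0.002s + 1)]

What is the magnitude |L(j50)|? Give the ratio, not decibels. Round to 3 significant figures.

0.000781

At ω = 50 rad/s:
pole (1 + j50·0.1) = 1 + j5 → |·| ≈ 5.099, ∠ ≈ 78.69°
pole (1 + j50·0.002) = 1 + j0.1 → |·| ≈ 1.005, ∠ ≈ 5.71°
|L| = 0.004 · 1 / (5.099 · 1.005) ≈ 0.00078056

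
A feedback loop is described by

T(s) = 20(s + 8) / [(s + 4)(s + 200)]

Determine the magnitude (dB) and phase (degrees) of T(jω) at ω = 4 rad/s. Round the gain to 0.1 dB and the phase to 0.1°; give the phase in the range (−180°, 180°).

At s = jω = j4:
zero (s+8): 8 + j4 → |·| = √(8²+4²) = √80 ≈ 8.9443, ∠ = arctan(4/8) ≈ 26.57°
pole (s+4): 4 + j4 → |·| = √(4²+4²) = √32 ≈ 5.6569, ∠ = arctan(4/4) ≈ 45.00°
pole (s+200): 200 + j4 → |·| = √(200²+4²) = √40016 ≈ 200.04, ∠ = arctan(4/200) ≈ 1.15°
|T| = 20 · 8.9443 / 1131.6 ≈ 0.15808
Gain = 20 log₁₀(0.15808) ≈ -16.02 dB
∠T = 26.57° − 46.15° = -19.58°

-16.0 dB, -19.6°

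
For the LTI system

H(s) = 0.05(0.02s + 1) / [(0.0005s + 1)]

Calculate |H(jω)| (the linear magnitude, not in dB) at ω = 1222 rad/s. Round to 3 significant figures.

1.04

At ω = 1222 rad/s:
zero (1 + j1222·0.02) = 1 + j24.44 → |·| ≈ 24.46, ∠ ≈ 87.66°
pole (1 + j1222·0.0005) = 1 + j0.611 → |·| ≈ 1.1719, ∠ ≈ 31.42°
|H| = 0.05 · 24.46 / (1.1719) ≈ 1.0436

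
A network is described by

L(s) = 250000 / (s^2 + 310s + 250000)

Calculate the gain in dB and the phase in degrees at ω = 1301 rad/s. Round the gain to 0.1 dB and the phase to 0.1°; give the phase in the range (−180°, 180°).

At s = jω = j1301:
quadratic: (j1301)² + 310·j1301 + 250000 = -1442601 + j403310 → |·| ≈ 1.4979e+06, ∠ ≈ 164.38°
|L| = 250000 / 1.4979e+06 ≈ 0.1669
Gain = 20 log₁₀(0.1669) ≈ -15.55 dB
∠L = 0.00° − 164.38° = -164.38°

-15.6 dB, -164.4°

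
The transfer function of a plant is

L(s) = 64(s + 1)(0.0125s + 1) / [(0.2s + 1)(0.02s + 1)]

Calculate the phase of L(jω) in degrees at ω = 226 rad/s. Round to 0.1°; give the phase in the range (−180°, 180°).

At ω = 226 rad/s:
zero (1 + j226·1) = 1 + j226 → |·| ≈ 226, ∠ ≈ 89.75°
zero (1 + j226·0.0125) = 1 + j2.825 → |·| ≈ 2.9968, ∠ ≈ 70.51°
pole (1 + j226·0.2) = 1 + j45.2 → |·| ≈ 45.211, ∠ ≈ 88.73°
pole (1 + j226·0.02) = 1 + j4.52 → |·| ≈ 4.6293, ∠ ≈ 77.52°
∠L = (89.75° + 70.51°) − (88.73° + 77.52°) = -5.99°

-6.0°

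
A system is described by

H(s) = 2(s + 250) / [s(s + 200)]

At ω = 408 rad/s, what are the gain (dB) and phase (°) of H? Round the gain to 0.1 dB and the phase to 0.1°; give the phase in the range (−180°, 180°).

At s = jω = j408:
zero (s+250): 250 + j408 → |·| = √(250²+408²) = √228964 ≈ 478.5, ∠ = arctan(408/250) ≈ 58.50°
pole (s+200): 200 + j408 → |·| = √(200²+408²) = √206464 ≈ 454.38, ∠ = arctan(408/200) ≈ 63.89°
pole at origin: |s| = 408, ∠ = 90.00° (in denominator)
|H| = 2 · 478.5 / 1.8539e+05 ≈ 0.0051621
Gain = 20 log₁₀(0.0051621) ≈ -45.74 dB
∠H = 58.50° − 153.89° = -95.39°

-45.7 dB, -95.4°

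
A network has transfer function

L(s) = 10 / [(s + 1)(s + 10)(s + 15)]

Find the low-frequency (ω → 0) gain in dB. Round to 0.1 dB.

L(0) = 10 / (1·10·15) ≈ 0.066667
20 log₁₀(0.066667) ≈ -23.52 dB

-23.5 dB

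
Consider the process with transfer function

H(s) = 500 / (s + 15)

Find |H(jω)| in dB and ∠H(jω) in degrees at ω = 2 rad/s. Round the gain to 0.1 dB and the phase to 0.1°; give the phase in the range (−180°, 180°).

At s = jω = j2:
pole (s+15): 15 + j2 → |·| = √(15²+2²) = √229 ≈ 15.133, ∠ = arctan(2/15) ≈ 7.59°
|H| = 500 / 15.133 ≈ 33.04
Gain = 20 log₁₀(33.04) ≈ 30.38 dB
∠H = 0.00° − 7.59° = -7.59°

30.4 dB, -7.6°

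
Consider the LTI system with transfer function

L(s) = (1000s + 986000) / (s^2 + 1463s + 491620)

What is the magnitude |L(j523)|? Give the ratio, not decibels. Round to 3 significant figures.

1.40

Substitute s = j523:
Numerator: 1000(j523) + 986000 = 986000 + j523000
Denominator: (j523)^2 + 1463(j523) + 491620 = 218091 + j765149
|N| = √(986000² + 523000²) ≈ 1.1161e+06, ∠N ≈ 27.94°
|D| = √(218091² + 765149²) ≈ 7.9562e+05, ∠D ≈ 74.09°
|L| = 1.1161e+06 / 7.9562e+05 ≈ 1.4028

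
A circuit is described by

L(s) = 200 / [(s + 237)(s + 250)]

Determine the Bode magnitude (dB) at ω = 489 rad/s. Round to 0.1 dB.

-63.5 dB

At s = jω = j489:
pole (s+237): 237 + j489 → |·| = √(237²+489²) = √295290 ≈ 543.41, ∠ = arctan(489/237) ≈ 64.14°
pole (s+250): 250 + j489 → |·| = √(250²+489²) = √301621 ≈ 549.2, ∠ = arctan(489/250) ≈ 62.92°
|L| = 200 / 2.9844e+05 ≈ 0.00067015
Gain = 20 log₁₀(0.00067015) ≈ -63.48 dB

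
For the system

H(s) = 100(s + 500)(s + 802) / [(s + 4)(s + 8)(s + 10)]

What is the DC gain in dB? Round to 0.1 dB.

H(0) = 100·500·802 / (4·8·10) ≈ 1.2531e+05
20 log₁₀(1.2531e+05) ≈ 101.96 dB

102.0 dB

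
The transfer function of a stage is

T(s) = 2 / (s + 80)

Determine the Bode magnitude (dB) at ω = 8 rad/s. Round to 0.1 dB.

-32.1 dB

At s = jω = j8:
pole (s+80): 80 + j8 → |·| = √(80²+8²) = √6464 ≈ 80.399, ∠ = arctan(8/80) ≈ 5.71°
|T| = 2 / 80.399 ≈ 0.024876
Gain = 20 log₁₀(0.024876) ≈ -32.08 dB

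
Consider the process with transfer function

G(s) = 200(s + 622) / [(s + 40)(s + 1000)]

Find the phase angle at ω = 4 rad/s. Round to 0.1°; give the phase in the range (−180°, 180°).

-5.6°

At s = jω = j4:
zero (s+622): 622 + j4 → |·| = √(622²+4²) = √386900 ≈ 622.01, ∠ = arctan(4/622) ≈ 0.37°
pole (s+40): 40 + j4 → |·| = √(40²+4²) = √1616 ≈ 40.2, ∠ = arctan(4/40) ≈ 5.71°
pole (s+1000): 1000 + j4 → |·| = √(1000²+4²) = √1000016 ≈ 1000, ∠ = arctan(4/1000) ≈ 0.23°
∠G = 0.37° − 5.94° = -5.57°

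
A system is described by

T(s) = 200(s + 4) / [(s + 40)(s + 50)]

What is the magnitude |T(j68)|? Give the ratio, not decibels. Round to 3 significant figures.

At s = jω = j68:
zero (s+4): 4 + j68 → |·| = √(4²+68²) = √4640 ≈ 68.118, ∠ = arctan(68/4) ≈ 86.63°
pole (s+40): 40 + j68 → |·| = √(40²+68²) = √6224 ≈ 78.892, ∠ = arctan(68/40) ≈ 59.53°
pole (s+50): 50 + j68 → |·| = √(50²+68²) = √7124 ≈ 84.404, ∠ = arctan(68/50) ≈ 53.67°
|T| = 200 · 68.118 / 6658.8 ≈ 2.046

2.05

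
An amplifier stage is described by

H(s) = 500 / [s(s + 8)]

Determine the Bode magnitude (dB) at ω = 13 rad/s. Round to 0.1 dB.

8.0 dB

At s = jω = j13:
pole (s+8): 8 + j13 → |·| = √(8²+13²) = √233 ≈ 15.264, ∠ = arctan(13/8) ≈ 58.39°
pole at origin: |s| = 13, ∠ = 90.00° (in denominator)
|H| = 500 / 198.43 ≈ 2.5198
Gain = 20 log₁₀(2.5198) ≈ 8.03 dB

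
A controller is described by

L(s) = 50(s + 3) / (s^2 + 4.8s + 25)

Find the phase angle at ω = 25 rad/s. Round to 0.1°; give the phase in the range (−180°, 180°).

-85.5°

At s = jω = j25:
zero (s+3): 3 + j25 → |·| = √(3²+25²) = √634 ≈ 25.179, ∠ = arctan(25/3) ≈ 83.16°
quadratic: (j25)² + 4.8·j25 + 25 = -600 + j120 → |·| ≈ 611.88, ∠ ≈ 168.69°
∠L = 83.16° − 168.69° = -85.53°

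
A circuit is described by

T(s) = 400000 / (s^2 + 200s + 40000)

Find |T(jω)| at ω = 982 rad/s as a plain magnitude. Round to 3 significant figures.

0.423

At s = jω = j982:
quadratic: (j982)² + 200·j982 + 40000 = -924324 + j196400 → |·| ≈ 9.4496e+05, ∠ ≈ 168.00°
|T| = 400000 / 9.4496e+05 ≈ 0.4233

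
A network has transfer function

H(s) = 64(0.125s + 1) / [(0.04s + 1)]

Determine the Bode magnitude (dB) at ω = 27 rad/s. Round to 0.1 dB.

At ω = 27 rad/s:
zero (1 + j27·0.125) = 1 + j3.375 → |·| ≈ 3.52, ∠ ≈ 73.50°
pole (1 + j27·0.04) = 1 + j1.08 → |·| ≈ 1.4719, ∠ ≈ 47.20°
|H| = 64 · 3.52 / (1.4719) ≈ 153.05
Gain = 20 log₁₀(153.05) ≈ 43.70 dB

43.7 dB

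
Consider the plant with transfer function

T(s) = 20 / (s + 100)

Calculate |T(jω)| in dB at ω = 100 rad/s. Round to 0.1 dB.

-17.0 dB

At s = jω = j100:
pole (s+100): 100 + j100 → |·| = √(100²+100²) = √20000 ≈ 141.42, ∠ = arctan(100/100) ≈ 45.00°
|T| = 20 / 141.42 ≈ 0.14142
Gain = 20 log₁₀(0.14142) ≈ -16.99 dB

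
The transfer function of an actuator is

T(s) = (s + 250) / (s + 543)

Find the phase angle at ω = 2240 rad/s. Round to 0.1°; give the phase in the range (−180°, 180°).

7.3°

At s = jω = j2240:
zero (s+250): 250 + j2240 → |·| = √(250²+2240²) = √5080100 ≈ 2253.9, ∠ = arctan(2240/250) ≈ 83.63°
pole (s+543): 543 + j2240 → |·| = √(543²+2240²) = √5312449 ≈ 2304.9, ∠ = arctan(2240/543) ≈ 76.37°
∠T = 83.63° − 76.37° = 7.26°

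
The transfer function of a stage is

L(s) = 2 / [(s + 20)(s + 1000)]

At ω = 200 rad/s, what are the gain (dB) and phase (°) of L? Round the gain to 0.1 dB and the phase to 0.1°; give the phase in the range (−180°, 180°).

At s = jω = j200:
pole (s+20): 20 + j200 → |·| = √(20²+200²) = √40400 ≈ 201, ∠ = arctan(200/20) ≈ 84.29°
pole (s+1000): 1000 + j200 → |·| = √(1000²+200²) = √1040000 ≈ 1019.8, ∠ = arctan(200/1000) ≈ 11.31°
|L| = 2 / 2.0498e+05 ≈ 9.757e-06
Gain = 20 log₁₀(9.757e-06) ≈ -100.21 dB
∠L = 0.00° − 95.60° = -95.60°

-100.2 dB, -95.6°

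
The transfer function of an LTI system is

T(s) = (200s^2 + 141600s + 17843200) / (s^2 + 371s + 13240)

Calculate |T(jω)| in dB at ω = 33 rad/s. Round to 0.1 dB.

Substitute s = j33:
Numerator: 200(j33)^2 + 141600(j33) + 17843200 = 17625400 + j4672800
Denominator: (j33)^2 + 371(j33) + 13240 = 12151 + j12243
|N| = √(17625400² + 4672800²) ≈ 1.8234e+07, ∠N ≈ 14.85°
|D| = √(12151² + 12243²) ≈ 17249, ∠D ≈ 45.22°
|T| = 1.8234e+07 / 17249 ≈ 1057.1
Gain = 20 log₁₀(1057.1) ≈ 60.48 dB

60.5 dB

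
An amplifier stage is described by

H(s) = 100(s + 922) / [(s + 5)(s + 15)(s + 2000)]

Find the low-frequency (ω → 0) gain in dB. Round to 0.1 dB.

H(0) = 100·922 / (5·15·2000) ≈ 0.61467
20 log₁₀(0.61467) ≈ -4.23 dB

-4.2 dB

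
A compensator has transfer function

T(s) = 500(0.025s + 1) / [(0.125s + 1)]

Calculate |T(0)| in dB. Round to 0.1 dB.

T(0) = 500 · 1 / 1 = 500
20 log₁₀(500) ≈ 53.98 dB

54.0 dB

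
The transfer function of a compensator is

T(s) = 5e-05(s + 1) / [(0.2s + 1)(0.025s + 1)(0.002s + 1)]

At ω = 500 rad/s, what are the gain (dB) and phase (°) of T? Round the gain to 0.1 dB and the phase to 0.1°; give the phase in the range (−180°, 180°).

-97.0 dB, -130.0°

At ω = 500 rad/s:
zero (1 + j500·1) = 1 + j500 → |·| ≈ 500, ∠ ≈ 89.89°
pole (1 + j500·0.2) = 1 + j100 → |·| ≈ 100, ∠ ≈ 89.43°
pole (1 + j500·0.025) = 1 + j12.5 → |·| ≈ 12.54, ∠ ≈ 85.43°
pole (1 + j500·0.002) = 1 + j1 → |·| ≈ 1.4142, ∠ ≈ 45.00°
|T| = 5e-05 · 500 / (100 · 12.54 · 1.4142) ≈ 1.4097e-05
Gain = 20 log₁₀(1.4097e-05) ≈ -97.02 dB
∠T = (89.89°) − (89.43° + 85.43° + 45.00°) = -129.97°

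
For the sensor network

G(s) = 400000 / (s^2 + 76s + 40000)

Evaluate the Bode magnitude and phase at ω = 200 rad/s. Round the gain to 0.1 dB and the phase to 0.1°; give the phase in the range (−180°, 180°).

At s = jω = j200:
quadratic: (j200)² + 76·j200 + 40000 = 0 + j15200 → |·| ≈ 15200, ∠ ≈ 90.00°
|G| = 400000 / 15200 ≈ 26.316
Gain = 20 log₁₀(26.316) ≈ 28.40 dB
∠G = 0.00° − 90.00° = -90.00°

28.4 dB, -90.0°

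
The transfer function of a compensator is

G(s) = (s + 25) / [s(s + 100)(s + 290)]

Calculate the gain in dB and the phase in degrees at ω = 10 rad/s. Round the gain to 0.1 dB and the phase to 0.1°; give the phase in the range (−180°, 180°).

At s = jω = j10:
zero (s+25): 25 + j10 → |·| = √(25²+10²) = √725 ≈ 26.926, ∠ = arctan(10/25) ≈ 21.80°
pole (s+100): 100 + j10 → |·| = √(100²+10²) = √10100 ≈ 100.5, ∠ = arctan(10/100) ≈ 5.71°
pole (s+290): 290 + j10 → |·| = √(290²+10²) = √84200 ≈ 290.17, ∠ = arctan(10/290) ≈ 1.97°
pole at origin: |s| = 10, ∠ = 90.00° (in denominator)
|G| = 1 · 26.926 / 2.9162e+05 ≈ 9.2332e-05
Gain = 20 log₁₀(9.2332e-05) ≈ -80.69 dB
∠G = 21.80° − 97.68° = -75.88°

-80.7 dB, -75.9°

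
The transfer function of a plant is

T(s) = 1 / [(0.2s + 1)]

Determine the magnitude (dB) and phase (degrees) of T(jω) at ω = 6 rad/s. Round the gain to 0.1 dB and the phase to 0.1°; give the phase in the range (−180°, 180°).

At ω = 6 rad/s:
pole (1 + j6·0.2) = 1 + j1.2 → |·| ≈ 1.562, ∠ ≈ 50.19°
|T| = 1 · 1 / (1.562) ≈ 0.6402
Gain = 20 log₁₀(0.6402) ≈ -3.87 dB
∠T = (0°) − (50.19°) = -50.19°

-3.9 dB, -50.2°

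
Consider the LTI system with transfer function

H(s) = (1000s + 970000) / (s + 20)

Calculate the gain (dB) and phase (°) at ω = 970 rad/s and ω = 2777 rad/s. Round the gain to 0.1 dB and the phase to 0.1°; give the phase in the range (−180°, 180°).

Substitute s = j970:
Numerator: 1000(j970) + 970000 = 970000 + j970000
Denominator: (j970) + 20 = 20 + j970
|N| = √(970000² + 970000²) ≈ 1.3718e+06, ∠N ≈ 45.00°
|D| = √(20² + 970²) ≈ 970.21, ∠D ≈ 88.82°
|H| = 1.3718e+06 / 970.21 ≈ 1413.9
Gain = 20 log₁₀(1413.9) ≈ 63.01 dB
∠H = 45.00° − 88.82° = -43.82°

Substitute s = j2777:
Numerator: 1000(j2777) + 970000 = 970000 + j2777000
Denominator: (j2777) + 20 = 20 + j2777
|N| = √(970000² + 2777000²) ≈ 2.9415e+06, ∠N ≈ 70.75°
|D| = √(20² + 2777²) ≈ 2777.1, ∠D ≈ 89.59°
|H| = 2.9415e+06 / 2777.1 ≈ 1059.2
Gain = 20 log₁₀(1059.2) ≈ 60.50 dB
∠H = 70.75° − 89.59° = -18.84°

ω = 970: 63.0 dB, -43.8°; ω = 2777: 60.5 dB, -18.8°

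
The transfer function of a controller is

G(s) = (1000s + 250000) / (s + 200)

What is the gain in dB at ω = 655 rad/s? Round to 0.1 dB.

60.2 dB

Substitute s = j655:
Numerator: 1000(j655) + 250000 = 250000 + j655000
Denominator: (j655) + 200 = 200 + j655
|N| = √(250000² + 655000²) ≈ 7.0109e+05, ∠N ≈ 69.11°
|D| = √(200² + 655²) ≈ 684.85, ∠D ≈ 73.02°
|G| = 7.0109e+05 / 684.85 ≈ 1023.7
Gain = 20 log₁₀(1023.7) ≈ 60.20 dB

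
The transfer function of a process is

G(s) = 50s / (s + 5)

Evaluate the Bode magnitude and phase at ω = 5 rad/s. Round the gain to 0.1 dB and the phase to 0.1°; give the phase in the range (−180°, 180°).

31.0 dB, 45.0°

At s = jω = j5:
zero at origin: s = j5 → |·| = 5, ∠ = 90.00°
pole (s+5): 5 + j5 → |·| = √(5²+5²) = √50 ≈ 7.0711, ∠ = arctan(5/5) ≈ 45.00°
|G| = 50 · 5 / 7.0711 ≈ 35.355
Gain = 20 log₁₀(35.355) ≈ 30.97 dB
∠G = 90.00° − 45.00° = 45.00°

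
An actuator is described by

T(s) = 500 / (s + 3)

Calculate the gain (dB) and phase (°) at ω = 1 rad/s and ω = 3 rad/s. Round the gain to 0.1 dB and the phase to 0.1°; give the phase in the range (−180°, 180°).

At s = jω = j1:
pole (s+3): 3 + j1 → |·| = √(3²+1²) = √10 ≈ 3.1623, ∠ = arctan(1/3) ≈ 18.43°
|T| = 500 / 3.1623 ≈ 158.11
Gain = 20 log₁₀(158.11) ≈ 43.98 dB
∠T = 0.00° − 18.43° = -18.43°

At s = jω = j3:
pole (s+3): 3 + j3 → |·| = √(3²+3²) = √18 ≈ 4.2426, ∠ = arctan(3/3) ≈ 45.00°
|T| = 500 / 4.2426 ≈ 117.85
Gain = 20 log₁₀(117.85) ≈ 41.43 dB
∠T = 0.00° − 45.00° = -45.00°

ω = 1: 44.0 dB, -18.4°; ω = 3: 41.4 dB, -45.0°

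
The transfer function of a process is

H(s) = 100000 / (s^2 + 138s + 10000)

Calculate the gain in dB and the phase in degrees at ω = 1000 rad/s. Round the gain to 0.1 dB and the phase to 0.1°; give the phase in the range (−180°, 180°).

At s = jω = j1000:
quadratic: (j1000)² + 138·j1000 + 10000 = -990000 + j138000 → |·| ≈ 9.9957e+05, ∠ ≈ 172.06°
|H| = 100000 / 9.9957e+05 ≈ 0.10004
Gain = 20 log₁₀(0.10004) ≈ -20.00 dB
∠H = 0.00° − 172.06° = -172.06°

-20.0 dB, -172.1°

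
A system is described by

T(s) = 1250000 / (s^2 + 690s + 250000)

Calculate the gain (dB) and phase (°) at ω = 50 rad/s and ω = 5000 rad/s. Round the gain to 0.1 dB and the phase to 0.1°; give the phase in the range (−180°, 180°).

ω = 50: 14.0 dB, -7.9°; ω = 5000: -26.0 dB, -172.1°

At s = jω = j50:
quadratic: (j50)² + 690·j50 + 250000 = 247500 + j34500 → |·| ≈ 2.4989e+05, ∠ ≈ 7.94°
|T| = 1250000 / 2.4989e+05 ≈ 5.0022
Gain = 20 log₁₀(5.0022) ≈ 13.98 dB
∠T = 0.00° − 7.94° = -7.94°

At s = jω = j5000:
quadratic: (j5000)² + 690·j5000 + 250000 = -24750000 + j3450000 → |·| ≈ 2.4989e+07, ∠ ≈ 172.06°
|T| = 1250000 / 2.4989e+07 ≈ 0.050022
Gain = 20 log₁₀(0.050022) ≈ -26.02 dB
∠T = 0.00° − 172.06° = -172.06°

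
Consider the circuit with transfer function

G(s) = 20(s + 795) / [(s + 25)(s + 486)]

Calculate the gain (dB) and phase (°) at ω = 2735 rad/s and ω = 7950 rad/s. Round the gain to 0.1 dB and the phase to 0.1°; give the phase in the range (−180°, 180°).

At s = jω = j2735:
zero (s+795): 795 + j2735 → |·| = √(795²+2735²) = √8112250 ≈ 2848.2, ∠ = arctan(2735/795) ≈ 73.79°
pole (s+25): 25 + j2735 → |·| = √(25²+2735²) = √7480850 ≈ 2735.1, ∠ = arctan(2735/25) ≈ 89.48°
pole (s+486): 486 + j2735 → |·| = √(486²+2735²) = √7716421 ≈ 2777.8, ∠ = arctan(2735/486) ≈ 79.92°
|G| = 20 · 2848.2 / 7.5976e+06 ≈ 0.0074976
Gain = 20 log₁₀(0.0074976) ≈ -42.50 dB
∠G = 73.79° − 169.40° = -95.61°

At s = jω = j7950:
zero (s+795): 795 + j7950 → |·| = √(795²+7950²) = √63834525 ≈ 7989.7, ∠ = arctan(7950/795) ≈ 84.29°
pole (s+25): 25 + j7950 → |·| = √(25²+7950²) = √63203125 ≈ 7950, ∠ = arctan(7950/25) ≈ 89.82°
pole (s+486): 486 + j7950 → |·| = √(486²+7950²) = √63438696 ≈ 7964.8, ∠ = arctan(7950/486) ≈ 86.50°
|G| = 20 · 7989.7 / 6.332e+07 ≈ 0.0025236
Gain = 20 log₁₀(0.0025236) ≈ -51.96 dB
∠G = 84.29° − 176.32° = -92.03°

ω = 2735: -42.5 dB, -95.6°; ω = 7950: -52.0 dB, -92.0°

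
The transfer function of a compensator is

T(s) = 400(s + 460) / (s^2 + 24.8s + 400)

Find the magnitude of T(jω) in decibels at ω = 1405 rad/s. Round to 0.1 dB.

-10.5 dB

At s = jω = j1405:
zero (s+460): 460 + j1405 → |·| = √(460²+1405²) = √2185625 ≈ 1478.4, ∠ = arctan(1405/460) ≈ 71.87°
quadratic: (j1405)² + 24.8·j1405 + 400 = -1973625 + j34844 → |·| ≈ 1.9739e+06, ∠ ≈ 178.99°
|T| = 400 · 1478.4 / 1.9739e+06 ≈ 0.29959
Gain = 20 log₁₀(0.29959) ≈ -10.47 dB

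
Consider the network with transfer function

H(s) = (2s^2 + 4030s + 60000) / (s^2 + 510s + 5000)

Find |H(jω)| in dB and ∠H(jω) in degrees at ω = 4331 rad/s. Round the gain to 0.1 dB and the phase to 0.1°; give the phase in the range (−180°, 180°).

6.8 dB, -18.3°

Substitute s = j4331:
Numerator: 2(j4331)^2 + 4030(j4331) + 60000 = -37455122 + j17453930
Denominator: (j4331)^2 + 510(j4331) + 5000 = -18752561 + j2208810
|N| = √(37455122² + 17453930²) ≈ 4.1322e+07, ∠N ≈ 155.01°
|D| = √(18752561² + 2208810²) ≈ 1.8882e+07, ∠D ≈ 173.28°
|H| = 4.1322e+07 / 1.8882e+07 ≈ 2.1884
Gain = 20 log₁₀(2.1884) ≈ 6.80 dB
∠H = 155.01° − 173.28° = -18.27°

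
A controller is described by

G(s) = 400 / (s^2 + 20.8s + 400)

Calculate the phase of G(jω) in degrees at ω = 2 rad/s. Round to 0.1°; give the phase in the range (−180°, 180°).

At s = jω = j2:
quadratic: (j2)² + 20.8·j2 + 400 = 396 + j41.6 → |·| ≈ 398.18, ∠ ≈ 6.00°
∠G = 0.00° − 6.00° = -6.00°

-6.0°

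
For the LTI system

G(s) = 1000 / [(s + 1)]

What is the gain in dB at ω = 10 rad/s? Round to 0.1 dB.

40.0 dB

At ω = 10 rad/s:
pole (1 + j10·1) = 1 + j10 → |·| ≈ 10.05, ∠ ≈ 84.29°
|G| = 1000 · 1 / (10.05) ≈ 99.502
Gain = 20 log₁₀(99.502) ≈ 39.96 dB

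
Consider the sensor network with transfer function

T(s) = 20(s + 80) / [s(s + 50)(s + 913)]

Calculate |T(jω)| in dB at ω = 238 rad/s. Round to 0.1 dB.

-80.7 dB

At s = jω = j238:
zero (s+80): 80 + j238 → |·| = √(80²+238²) = √63044 ≈ 251.09, ∠ = arctan(238/80) ≈ 71.42°
pole (s+50): 50 + j238 → |·| = √(50²+238²) = √59144 ≈ 243.2, ∠ = arctan(238/50) ≈ 78.14°
pole (s+913): 913 + j238 → |·| = √(913²+238²) = √890213 ≈ 943.51, ∠ = arctan(238/913) ≈ 14.61°
pole at origin: |s| = 238, ∠ = 90.00° (in denominator)
|T| = 20 · 251.09 / 5.4612e+07 ≈ 9.1954e-05
Gain = 20 log₁₀(9.1954e-05) ≈ -80.73 dB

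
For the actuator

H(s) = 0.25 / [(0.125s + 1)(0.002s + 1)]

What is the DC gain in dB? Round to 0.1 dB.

H(0) = 0.25 · 1 / 1 = 0.25
20 log₁₀(0.25) ≈ -12.04 dB

-12.0 dB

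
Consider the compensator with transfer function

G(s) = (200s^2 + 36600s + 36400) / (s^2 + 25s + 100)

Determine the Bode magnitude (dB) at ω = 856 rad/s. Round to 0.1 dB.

46.2 dB

Substitute s = j856:
Numerator: 200(j856)^2 + 36600(j856) + 36400 = -146510800 + j31329600
Denominator: (j856)^2 + 25(j856) + 100 = -732636 + j21400
|N| = √(146510800² + 31329600²) ≈ 1.4982e+08, ∠N ≈ 167.93°
|D| = √(732636² + 21400²) ≈ 7.3295e+05, ∠D ≈ 178.33°
|G| = 1.4982e+08 / 7.3295e+05 ≈ 204.41
Gain = 20 log₁₀(204.41) ≈ 46.21 dB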